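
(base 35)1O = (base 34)1P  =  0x3B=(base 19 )32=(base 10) 59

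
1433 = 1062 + 371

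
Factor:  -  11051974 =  - 2^1*37^1*149351^1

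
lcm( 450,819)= 40950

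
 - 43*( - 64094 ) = 2756042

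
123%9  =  6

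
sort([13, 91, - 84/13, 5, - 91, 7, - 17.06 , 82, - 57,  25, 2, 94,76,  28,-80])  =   [-91, - 80, - 57, - 17.06,-84/13 , 2, 5, 7, 13,  25, 28, 76, 82, 91, 94 ] 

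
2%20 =2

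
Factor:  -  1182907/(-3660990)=2^(  -  1)*3^( -1 )*5^( - 1) * 11^1*53^1*2029^1*122033^( -1) 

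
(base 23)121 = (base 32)I0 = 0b1001000000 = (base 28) kg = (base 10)576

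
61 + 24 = 85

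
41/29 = 1 + 12/29 = 1.41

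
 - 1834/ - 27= 67  +  25/27= 67.93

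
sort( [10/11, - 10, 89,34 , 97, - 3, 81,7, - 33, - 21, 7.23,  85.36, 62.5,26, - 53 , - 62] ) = [ - 62 , - 53, - 33 ,-21, - 10  , - 3, 10/11,7,7.23, 26,34, 62.5, 81,  85.36,89,97]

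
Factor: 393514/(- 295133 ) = -2^1*11^1 * 29^( - 1)*31^1*577^1 *10177^( - 1)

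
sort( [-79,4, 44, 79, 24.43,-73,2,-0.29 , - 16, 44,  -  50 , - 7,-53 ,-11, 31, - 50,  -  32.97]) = [-79, - 73 , - 53,-50, - 50, - 32.97,  -  16,- 11,-7, - 0.29,2, 4, 24.43, 31,44 , 44, 79]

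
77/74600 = 77/74600 = 0.00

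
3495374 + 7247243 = 10742617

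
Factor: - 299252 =- 2^2*79^1*947^1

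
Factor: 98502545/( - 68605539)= - 3^ (-1)*5^1*19700509^1*22868513^( - 1)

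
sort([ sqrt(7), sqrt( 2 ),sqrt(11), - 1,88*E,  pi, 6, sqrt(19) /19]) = [-1 , sqrt(19)/19, sqrt (2), sqrt( 7 ),pi,sqrt( 11), 6, 88*E ] 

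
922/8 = 461/4 = 115.25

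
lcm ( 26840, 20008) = 1100440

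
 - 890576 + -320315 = - 1210891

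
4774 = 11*434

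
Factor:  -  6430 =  - 2^1 * 5^1*643^1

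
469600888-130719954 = 338880934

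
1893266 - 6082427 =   -  4189161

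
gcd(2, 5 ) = 1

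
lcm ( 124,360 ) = 11160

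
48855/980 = 49 + 167/196 = 49.85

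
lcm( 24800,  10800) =669600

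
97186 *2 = 194372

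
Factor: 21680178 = 2^1 * 3^1*13^1*19^1 * 14629^1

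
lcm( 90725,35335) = 3356825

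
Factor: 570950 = 2^1*5^2 * 19^1 * 601^1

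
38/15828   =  19/7914 = 0.00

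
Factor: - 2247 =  - 3^1 * 7^1*107^1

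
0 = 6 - 6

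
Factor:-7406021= - 7^1*347^1*3049^1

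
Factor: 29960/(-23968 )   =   -5/4 = - 2^(-2 )*5^1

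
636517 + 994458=1630975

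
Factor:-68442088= - 2^3*11^1*13^1 * 29^1*2063^1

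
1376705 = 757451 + 619254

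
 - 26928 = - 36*748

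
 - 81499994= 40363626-121863620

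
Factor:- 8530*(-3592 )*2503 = 76691319280=2^4*5^1*449^1 * 853^1*2503^1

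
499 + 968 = 1467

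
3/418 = 3/418= 0.01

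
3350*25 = 83750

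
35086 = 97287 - 62201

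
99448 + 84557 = 184005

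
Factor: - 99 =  - 3^2*11^1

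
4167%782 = 257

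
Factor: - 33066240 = -2^8*3^1*5^1*79^1 * 109^1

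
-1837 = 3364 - 5201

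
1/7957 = 1/7957 = 0.00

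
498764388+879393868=1378158256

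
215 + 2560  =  2775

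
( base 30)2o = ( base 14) 60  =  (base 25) 39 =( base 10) 84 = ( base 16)54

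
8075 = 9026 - 951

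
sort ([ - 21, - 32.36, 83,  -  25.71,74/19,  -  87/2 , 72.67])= [- 87/2,  -  32.36 , - 25.71, - 21, 74/19, 72.67,83 ] 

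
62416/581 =752/7 =107.43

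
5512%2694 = 124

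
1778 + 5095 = 6873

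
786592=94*8368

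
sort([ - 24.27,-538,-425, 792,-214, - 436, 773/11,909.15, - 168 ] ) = [ - 538, - 436, - 425,  -  214, - 168, - 24.27,773/11, 792,909.15 ] 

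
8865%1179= 612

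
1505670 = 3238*465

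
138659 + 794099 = 932758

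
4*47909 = 191636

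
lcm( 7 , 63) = 63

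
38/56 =19/28=0.68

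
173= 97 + 76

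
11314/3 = 3771  +  1/3 = 3771.33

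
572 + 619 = 1191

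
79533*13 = 1033929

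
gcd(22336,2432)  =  64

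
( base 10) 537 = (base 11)449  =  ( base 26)KH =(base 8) 1031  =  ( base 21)14c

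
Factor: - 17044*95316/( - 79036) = 406141476/19759= 2^2*3^1*13^2*47^1*4261^1*19759^( - 1)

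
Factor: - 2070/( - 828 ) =2^( - 1)*  5^1 =5/2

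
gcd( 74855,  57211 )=11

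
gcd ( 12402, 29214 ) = 18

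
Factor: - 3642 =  - 2^1*  3^1 * 607^1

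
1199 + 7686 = 8885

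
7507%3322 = 863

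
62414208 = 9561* 6528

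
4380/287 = 4380/287= 15.26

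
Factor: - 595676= - 2^2*137^1*1087^1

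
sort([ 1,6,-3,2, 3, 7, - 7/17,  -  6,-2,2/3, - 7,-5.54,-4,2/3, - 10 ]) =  [-10,-7, - 6, - 5.54,-4,-3, - 2, -7/17,2/3, 2/3, 1,2,3, 6, 7] 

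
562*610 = 342820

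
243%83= 77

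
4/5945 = 4/5945 = 0.00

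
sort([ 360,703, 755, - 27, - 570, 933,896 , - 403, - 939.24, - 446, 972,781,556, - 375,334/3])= [ - 939.24, - 570 ,-446, - 403, - 375, - 27, 334/3, 360, 556,703,755, 781, 896,933,  972]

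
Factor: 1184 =2^5*37^1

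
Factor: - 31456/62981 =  - 2^5*983^1*62981^( - 1 ) 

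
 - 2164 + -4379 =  - 6543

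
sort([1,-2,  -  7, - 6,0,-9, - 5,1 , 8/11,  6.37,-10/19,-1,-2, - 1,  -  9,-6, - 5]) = [ - 9, - 9 ,-7, - 6 ,-6,  -  5,-5, - 2,  -  2, - 1, - 1,- 10/19,0,8/11,1, 1,6.37]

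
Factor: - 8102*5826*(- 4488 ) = 211843706976 = 2^5*3^2*11^1*17^1*971^1*4051^1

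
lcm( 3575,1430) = 7150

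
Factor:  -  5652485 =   -  5^1 * 1130497^1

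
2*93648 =187296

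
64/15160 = 8/1895 = 0.00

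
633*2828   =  1790124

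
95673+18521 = 114194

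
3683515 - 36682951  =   - 32999436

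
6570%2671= 1228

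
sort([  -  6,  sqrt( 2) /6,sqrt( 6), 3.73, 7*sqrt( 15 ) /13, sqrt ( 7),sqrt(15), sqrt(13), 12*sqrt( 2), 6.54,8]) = [ - 6,sqrt(2)/6,7 * sqrt( 15 )/13, sqrt (6),  sqrt(7),sqrt( 13 ), 3.73,sqrt(15), 6.54,8,  12 * sqrt (2)]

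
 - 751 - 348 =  - 1099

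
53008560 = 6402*8280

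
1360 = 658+702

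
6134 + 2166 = 8300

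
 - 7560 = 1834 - 9394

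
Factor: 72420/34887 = 2^2*5^1*17^1*29^(  -  1 )*71^1*401^(- 1)= 24140/11629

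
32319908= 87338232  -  55018324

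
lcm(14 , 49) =98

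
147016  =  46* 3196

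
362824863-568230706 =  - 205405843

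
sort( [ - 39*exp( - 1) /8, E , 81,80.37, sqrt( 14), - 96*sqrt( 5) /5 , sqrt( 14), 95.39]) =[ - 96*sqrt ( 5) /5,- 39 *exp( - 1 )/8 , E, sqrt( 14 ), sqrt( 14 ), 80.37,81, 95.39]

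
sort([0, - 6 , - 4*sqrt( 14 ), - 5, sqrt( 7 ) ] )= [ - 4*sqrt(14), - 6, - 5, 0, sqrt ( 7)]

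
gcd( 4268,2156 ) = 44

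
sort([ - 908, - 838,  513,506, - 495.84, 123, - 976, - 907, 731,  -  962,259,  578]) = [ - 976, - 962, - 908, - 907, - 838,  -  495.84,123,259, 506, 513, 578,731 ]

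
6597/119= 6597/119 = 55.44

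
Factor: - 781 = -11^1*71^1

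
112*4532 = 507584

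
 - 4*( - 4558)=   18232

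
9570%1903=55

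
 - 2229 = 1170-3399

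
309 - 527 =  - 218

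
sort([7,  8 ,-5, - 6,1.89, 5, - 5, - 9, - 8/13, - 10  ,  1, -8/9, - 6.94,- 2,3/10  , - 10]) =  [-10, - 10,  -  9,-6.94,-6, - 5,- 5, - 2, - 8/9, - 8/13, 3/10 , 1,1.89, 5, 7, 8]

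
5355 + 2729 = 8084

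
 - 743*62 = -46066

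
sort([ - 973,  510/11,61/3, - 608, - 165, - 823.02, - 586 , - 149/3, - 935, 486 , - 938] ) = [ - 973, - 938, - 935, - 823.02 ,-608, - 586,-165, - 149/3,61/3 , 510/11, 486]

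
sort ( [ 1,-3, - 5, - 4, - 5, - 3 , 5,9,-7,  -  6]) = [ - 7,-6, - 5, - 5, - 4, -3,-3,1,5,9 ] 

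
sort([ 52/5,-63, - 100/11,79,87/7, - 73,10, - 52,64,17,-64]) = [ - 73, - 64 , - 63, - 52, - 100/11, 10, 52/5,87/7,17 , 64,79]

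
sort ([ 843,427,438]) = [ 427 , 438, 843]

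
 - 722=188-910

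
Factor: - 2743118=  -2^1*7^2* 23^1*1217^1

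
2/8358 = 1/4179 = 0.00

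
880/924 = 20/21 = 0.95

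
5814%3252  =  2562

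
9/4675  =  9/4675=0.00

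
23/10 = 23/10 = 2.30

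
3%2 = 1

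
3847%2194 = 1653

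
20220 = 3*6740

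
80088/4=20022 = 20022.00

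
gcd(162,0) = 162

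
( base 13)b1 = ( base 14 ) a4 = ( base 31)4K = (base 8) 220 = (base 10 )144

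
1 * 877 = 877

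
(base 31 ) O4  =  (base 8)1354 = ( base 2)1011101100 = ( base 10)748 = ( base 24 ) 174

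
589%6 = 1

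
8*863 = 6904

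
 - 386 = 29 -415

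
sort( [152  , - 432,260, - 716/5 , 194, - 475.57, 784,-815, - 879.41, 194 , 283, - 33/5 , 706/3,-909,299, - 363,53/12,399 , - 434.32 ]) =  [ - 909, - 879.41 , - 815, - 475.57, - 434.32, - 432 , - 363, - 716/5, - 33/5, 53/12,152,194,194, 706/3,260, 283, 299, 399,784] 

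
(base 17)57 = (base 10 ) 92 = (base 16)5C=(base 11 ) 84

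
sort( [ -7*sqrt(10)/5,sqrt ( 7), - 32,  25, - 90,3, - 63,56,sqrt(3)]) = [ - 90, -63,  -  32,  -  7 * sqrt( 10) /5, sqrt( 3),sqrt(7 ), 3, 25, 56]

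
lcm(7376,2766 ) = 22128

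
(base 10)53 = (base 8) 65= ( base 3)1222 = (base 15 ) 38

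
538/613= 538/613 = 0.88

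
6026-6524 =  - 498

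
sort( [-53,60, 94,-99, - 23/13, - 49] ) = [ - 99, - 53, - 49, - 23/13,60,94] 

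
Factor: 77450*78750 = 6099187500 = 2^2*3^2 * 5^6*7^1*1549^1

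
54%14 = 12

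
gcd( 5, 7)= 1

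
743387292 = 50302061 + 693085231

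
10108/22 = 5054/11 = 459.45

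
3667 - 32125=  - 28458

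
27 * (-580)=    - 15660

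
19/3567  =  19/3567 = 0.01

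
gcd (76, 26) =2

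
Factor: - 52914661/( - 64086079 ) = 52914661^1*64086079^(-1)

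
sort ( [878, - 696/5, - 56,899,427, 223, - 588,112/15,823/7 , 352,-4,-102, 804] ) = [ - 588, - 696/5, - 102, - 56, - 4, 112/15, 823/7,223, 352, 427, 804, 878 , 899]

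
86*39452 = 3392872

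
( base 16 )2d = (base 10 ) 45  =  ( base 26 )1J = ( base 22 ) 21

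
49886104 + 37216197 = 87102301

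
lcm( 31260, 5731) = 343860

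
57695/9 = 57695/9 = 6410.56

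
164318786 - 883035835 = -718717049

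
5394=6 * 899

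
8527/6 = 1421+1/6 =1421.17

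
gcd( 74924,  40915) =1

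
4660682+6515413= 11176095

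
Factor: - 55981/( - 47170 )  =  2^( - 1 )*5^( - 1) * 17^1*37^1*53^( - 1) = 629/530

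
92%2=0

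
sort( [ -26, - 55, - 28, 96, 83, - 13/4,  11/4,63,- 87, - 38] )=[ - 87 , - 55,  -  38, - 28, - 26, - 13/4  ,  11/4,63, 83, 96 ] 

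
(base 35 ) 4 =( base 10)4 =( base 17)4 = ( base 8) 4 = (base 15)4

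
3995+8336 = 12331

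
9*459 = 4131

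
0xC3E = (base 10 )3134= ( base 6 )22302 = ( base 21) 725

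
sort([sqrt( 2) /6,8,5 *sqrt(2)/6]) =[ sqrt( 2 )/6,5*sqrt(2 )/6,  8]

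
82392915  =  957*86095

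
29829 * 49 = 1461621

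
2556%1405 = 1151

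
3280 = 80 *41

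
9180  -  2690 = 6490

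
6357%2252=1853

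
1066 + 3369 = 4435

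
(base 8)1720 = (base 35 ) RV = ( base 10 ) 976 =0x3d0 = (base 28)16o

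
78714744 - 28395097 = 50319647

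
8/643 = 8/643 = 0.01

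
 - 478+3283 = 2805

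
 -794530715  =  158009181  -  952539896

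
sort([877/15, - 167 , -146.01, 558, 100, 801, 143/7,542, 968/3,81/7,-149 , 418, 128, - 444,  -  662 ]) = [ - 662, - 444,-167, - 149, - 146.01, 81/7, 143/7, 877/15,100,  128,968/3,418, 542 , 558,801 ] 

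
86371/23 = 3755 + 6/23= 3755.26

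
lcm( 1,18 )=18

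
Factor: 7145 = 5^1*1429^1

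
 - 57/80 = -1 + 23/80 = - 0.71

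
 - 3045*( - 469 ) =1428105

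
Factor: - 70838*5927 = - 2^1*5927^1*35419^1 = - 419856826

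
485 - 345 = 140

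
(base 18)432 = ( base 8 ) 2510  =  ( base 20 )37c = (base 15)602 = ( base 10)1352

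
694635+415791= 1110426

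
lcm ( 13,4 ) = 52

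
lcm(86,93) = 7998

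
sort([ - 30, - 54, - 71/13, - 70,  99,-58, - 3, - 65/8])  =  [ - 70,-58, - 54, - 30,- 65/8, - 71/13, - 3,99]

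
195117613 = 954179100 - 759061487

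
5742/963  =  638/107 = 5.96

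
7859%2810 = 2239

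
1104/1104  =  1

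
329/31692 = 329/31692 = 0.01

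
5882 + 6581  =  12463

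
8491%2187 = 1930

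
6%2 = 0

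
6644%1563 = 392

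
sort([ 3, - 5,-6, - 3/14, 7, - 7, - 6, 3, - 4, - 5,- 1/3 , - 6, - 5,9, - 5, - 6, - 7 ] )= [ - 7, - 7, - 6,-6,- 6, - 6, - 5, - 5, - 5, - 5, - 4, - 1/3, - 3/14,3,3,  7, 9] 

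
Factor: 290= 2^1*5^1*29^1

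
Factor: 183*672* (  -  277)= - 34064352 = - 2^5*3^2*7^1*61^1*277^1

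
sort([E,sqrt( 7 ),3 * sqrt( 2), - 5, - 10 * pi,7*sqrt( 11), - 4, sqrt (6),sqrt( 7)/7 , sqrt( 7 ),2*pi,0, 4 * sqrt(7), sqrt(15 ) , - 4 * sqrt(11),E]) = [ - 10*pi ,-4*sqrt (11), - 5, - 4,0,sqrt( 7)/7, sqrt( 6),  sqrt( 7),sqrt( 7 ), E,E , sqrt(15), 3 * sqrt( 2),2*pi, 4 * sqrt( 7), 7*sqrt( 11) ]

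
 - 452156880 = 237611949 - 689768829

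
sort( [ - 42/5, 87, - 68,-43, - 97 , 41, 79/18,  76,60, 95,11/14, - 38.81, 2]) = [-97,-68, - 43, - 38.81, - 42/5, 11/14,2, 79/18,  41, 60, 76,87, 95]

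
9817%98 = 17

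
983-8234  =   - 7251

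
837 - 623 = 214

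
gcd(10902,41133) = 3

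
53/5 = 53/5 = 10.60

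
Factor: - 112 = - 2^4*7^1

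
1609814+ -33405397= - 31795583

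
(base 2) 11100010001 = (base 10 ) 1809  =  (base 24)339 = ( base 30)209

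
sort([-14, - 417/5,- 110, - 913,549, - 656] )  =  [ - 913, - 656,- 110, - 417/5, - 14,549] 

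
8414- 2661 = 5753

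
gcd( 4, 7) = 1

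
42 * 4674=196308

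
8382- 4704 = 3678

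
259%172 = 87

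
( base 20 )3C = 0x48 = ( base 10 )72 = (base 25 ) 2M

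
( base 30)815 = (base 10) 7235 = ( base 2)1110001000011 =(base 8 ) 16103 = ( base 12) 422b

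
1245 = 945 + 300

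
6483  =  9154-2671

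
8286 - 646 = 7640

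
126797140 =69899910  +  56897230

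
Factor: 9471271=2957^1*3203^1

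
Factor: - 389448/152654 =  - 2^2*3^4*127^( - 1 ) = -324/127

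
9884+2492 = 12376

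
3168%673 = 476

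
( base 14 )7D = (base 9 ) 133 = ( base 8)157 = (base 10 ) 111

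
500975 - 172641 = 328334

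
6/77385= 2/25795 = 0.00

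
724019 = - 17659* (  -  41)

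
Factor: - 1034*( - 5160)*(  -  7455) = -39775705200 = -  2^4*3^2*5^2*7^1*11^1* 43^1*47^1*71^1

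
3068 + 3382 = 6450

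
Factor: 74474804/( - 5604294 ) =-2^1*3^( - 1)*1049^1*17749^1*934049^(- 1) = -37237402/2802147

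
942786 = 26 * 36261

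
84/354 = 14/59  =  0.24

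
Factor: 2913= 3^1*971^1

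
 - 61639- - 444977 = 383338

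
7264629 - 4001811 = 3262818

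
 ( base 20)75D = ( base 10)2913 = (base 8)5541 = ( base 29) 3dd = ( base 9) 3886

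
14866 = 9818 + 5048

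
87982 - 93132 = -5150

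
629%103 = 11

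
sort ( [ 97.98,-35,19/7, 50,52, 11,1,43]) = [ - 35, 1, 19/7, 11 , 43, 50, 52, 97.98]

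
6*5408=32448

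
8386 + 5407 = 13793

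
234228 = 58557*4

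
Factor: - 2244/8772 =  - 11^1*43^( - 1) = - 11/43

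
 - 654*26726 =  - 17478804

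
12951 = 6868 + 6083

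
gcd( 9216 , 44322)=6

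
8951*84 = 751884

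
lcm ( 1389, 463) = 1389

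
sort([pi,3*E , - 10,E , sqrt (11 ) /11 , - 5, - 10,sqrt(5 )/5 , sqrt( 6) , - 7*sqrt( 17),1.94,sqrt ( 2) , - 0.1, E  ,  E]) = [ - 7*sqrt ( 17), - 10, - 10, - 5, - 0.1, sqrt(11)/11, sqrt( 5 )/5,sqrt( 2), 1.94,  sqrt( 6), E , E , E, pi, 3*E] 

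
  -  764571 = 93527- 858098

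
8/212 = 2/53 = 0.04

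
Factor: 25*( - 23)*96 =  - 55200 = - 2^5 *3^1*5^2*23^1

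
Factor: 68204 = 2^2*17^2*59^1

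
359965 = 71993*5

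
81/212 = 81/212   =  0.38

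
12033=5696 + 6337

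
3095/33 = 93 + 26/33 = 93.79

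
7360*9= 66240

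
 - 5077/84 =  - 5077/84 = -60.44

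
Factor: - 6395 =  - 5^1 * 1279^1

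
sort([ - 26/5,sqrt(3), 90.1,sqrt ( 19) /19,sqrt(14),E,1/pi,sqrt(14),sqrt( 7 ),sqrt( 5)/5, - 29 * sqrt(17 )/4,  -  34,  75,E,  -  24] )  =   [ -34,-29 * sqrt ( 17)/4,-24,- 26/5,sqrt(19 )/19,1/pi, sqrt(5 ) /5,sqrt(3),sqrt(7), E, E,sqrt( 14) , sqrt( 14 ),  75,90.1 ] 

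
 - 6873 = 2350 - 9223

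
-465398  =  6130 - 471528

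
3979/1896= 3979/1896=2.10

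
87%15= 12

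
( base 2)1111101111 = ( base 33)UH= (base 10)1007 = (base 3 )1101022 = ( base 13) 5c6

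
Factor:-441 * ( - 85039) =3^2*7^2*277^1*307^1 = 37502199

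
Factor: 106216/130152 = 3^(- 1)*29^ ( - 1)*71^1 = 71/87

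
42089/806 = 52 + 177/806 = 52.22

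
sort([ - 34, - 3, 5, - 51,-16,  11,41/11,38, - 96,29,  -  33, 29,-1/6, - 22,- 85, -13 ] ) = [ - 96,  -  85,-51, - 34,  -  33, - 22,-16, - 13, - 3, - 1/6, 41/11, 5, 11,29,29,38 ] 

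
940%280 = 100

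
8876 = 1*8876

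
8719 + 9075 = 17794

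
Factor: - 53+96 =43^1  =  43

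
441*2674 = 1179234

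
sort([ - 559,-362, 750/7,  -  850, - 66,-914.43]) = [ - 914.43,-850,  -  559,-362,-66,  750/7 ]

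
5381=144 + 5237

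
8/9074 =4/4537 =0.00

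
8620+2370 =10990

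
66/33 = 2 = 2.00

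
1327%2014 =1327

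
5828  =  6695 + -867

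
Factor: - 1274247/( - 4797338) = 98019/369026 =2^(-1)*3^2*7^( - 1 )*43^( - 1)*613^( - 1)*10891^1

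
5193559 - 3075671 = 2117888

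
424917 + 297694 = 722611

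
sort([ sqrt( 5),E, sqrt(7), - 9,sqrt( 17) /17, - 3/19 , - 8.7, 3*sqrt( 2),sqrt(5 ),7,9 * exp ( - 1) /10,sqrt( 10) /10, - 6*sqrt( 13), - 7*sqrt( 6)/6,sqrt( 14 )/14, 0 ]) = [ - 6 * sqrt( 13 ), - 9, - 8.7, - 7*sqrt(6 ) /6,  -  3/19,0,sqrt( 17)/17, sqrt( 14) /14, sqrt ( 10)/10,  9*exp(-1)/10, sqrt (5 ),sqrt ( 5), sqrt( 7 ),E,3*sqrt(2),7] 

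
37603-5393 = 32210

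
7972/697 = 7972/697= 11.44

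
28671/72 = 398 + 5/24 = 398.21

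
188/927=188/927=0.20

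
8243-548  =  7695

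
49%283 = 49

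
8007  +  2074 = 10081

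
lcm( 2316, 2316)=2316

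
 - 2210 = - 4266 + 2056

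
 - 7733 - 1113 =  - 8846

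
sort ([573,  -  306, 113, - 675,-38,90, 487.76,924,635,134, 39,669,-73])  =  [ - 675, -306,-73,-38,39,  90,  113,134,487.76, 573,635,669,924]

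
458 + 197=655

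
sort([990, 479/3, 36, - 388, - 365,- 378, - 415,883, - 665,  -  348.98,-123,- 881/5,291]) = [ - 665, - 415,-388,  -  378, - 365,-348.98, - 881/5, -123, 36,479/3, 291,883,990]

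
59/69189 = 59/69189=0.00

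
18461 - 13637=4824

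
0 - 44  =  -44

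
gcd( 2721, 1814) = 907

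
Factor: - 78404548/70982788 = - 131^1*439^( -1 )*40423^( - 1) * 149627^1 = - 19601137/17745697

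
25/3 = 25/3  =  8.33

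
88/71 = 1 + 17/71 =1.24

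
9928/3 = 9928/3 = 3309.33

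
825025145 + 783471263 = 1608496408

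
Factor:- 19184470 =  - 2^1 * 5^1*383^1*5009^1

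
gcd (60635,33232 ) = 67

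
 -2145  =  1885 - 4030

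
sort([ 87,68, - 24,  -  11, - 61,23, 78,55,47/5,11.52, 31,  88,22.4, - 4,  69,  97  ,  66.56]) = [ -61 ,-24, - 11,- 4,47/5, 11.52, 22.4,23,31,55 , 66.56, 68, 69,78, 87,88,97]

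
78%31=16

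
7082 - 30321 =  -23239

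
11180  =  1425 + 9755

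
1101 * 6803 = 7490103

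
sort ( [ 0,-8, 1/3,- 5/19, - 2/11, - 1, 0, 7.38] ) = [  -  8, - 1, - 5/19, - 2/11 , 0, 0, 1/3, 7.38]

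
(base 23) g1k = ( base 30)9DH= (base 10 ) 8507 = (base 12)4b0b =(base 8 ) 20473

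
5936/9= 659 + 5/9 = 659.56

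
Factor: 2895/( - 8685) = -1/3 = - 3^ ( - 1 ) 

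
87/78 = 29/26 = 1.12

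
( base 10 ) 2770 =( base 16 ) AD2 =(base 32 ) 2mi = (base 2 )101011010010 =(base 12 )172A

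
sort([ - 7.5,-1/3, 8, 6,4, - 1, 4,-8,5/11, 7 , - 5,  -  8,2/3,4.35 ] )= [ - 8,- 8 ,- 7.5 , - 5, - 1, - 1/3, 5/11,2/3,4, 4, 4.35 , 6,7,8] 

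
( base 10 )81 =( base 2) 1010001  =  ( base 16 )51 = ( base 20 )41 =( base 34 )2D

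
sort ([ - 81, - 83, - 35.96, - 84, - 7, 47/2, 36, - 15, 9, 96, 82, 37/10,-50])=[ - 84, - 83, - 81, - 50, - 35.96 ,  -  15, - 7,37/10,9, 47/2,  36,  82 , 96 ]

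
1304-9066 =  - 7762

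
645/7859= 645/7859 = 0.08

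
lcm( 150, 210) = 1050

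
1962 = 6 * 327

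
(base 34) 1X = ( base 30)27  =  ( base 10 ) 67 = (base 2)1000011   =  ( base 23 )2l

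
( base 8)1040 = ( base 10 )544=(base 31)hh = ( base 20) 174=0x220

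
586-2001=-1415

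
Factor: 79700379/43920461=3^1*11^1*13^(  -  1)*277^1* 8719^1 * 3378497^( - 1)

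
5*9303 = 46515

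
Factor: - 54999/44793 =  - 97/79 = - 79^(-1 )*97^1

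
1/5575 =1/5575 = 0.00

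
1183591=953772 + 229819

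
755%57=14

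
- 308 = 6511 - 6819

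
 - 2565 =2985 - 5550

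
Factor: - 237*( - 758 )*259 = 2^1*3^1*7^1*37^1*79^1*379^1=46528314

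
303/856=303/856 =0.35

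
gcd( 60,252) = 12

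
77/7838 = 77/7838 =0.01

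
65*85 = 5525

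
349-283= 66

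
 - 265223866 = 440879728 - 706103594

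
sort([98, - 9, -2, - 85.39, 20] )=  [ - 85.39, - 9, - 2  ,  20,98] 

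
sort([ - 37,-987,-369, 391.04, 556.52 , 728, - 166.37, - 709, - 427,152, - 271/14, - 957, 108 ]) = [ - 987,-957 , - 709, - 427, - 369, - 166.37, - 37, - 271/14,108,152,  391.04, 556.52, 728]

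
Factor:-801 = -3^2*89^1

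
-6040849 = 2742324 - 8783173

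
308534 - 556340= - 247806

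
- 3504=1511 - 5015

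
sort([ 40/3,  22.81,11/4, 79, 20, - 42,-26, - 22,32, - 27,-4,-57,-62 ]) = [ - 62, - 57, - 42, - 27,  -  26, - 22, - 4, 11/4, 40/3,20,22.81 , 32,  79] 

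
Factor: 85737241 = 179^1*461^1*1039^1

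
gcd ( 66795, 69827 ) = 1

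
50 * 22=1100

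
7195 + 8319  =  15514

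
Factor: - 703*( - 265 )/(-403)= - 186295/403=-  5^1*13^ (- 1)*19^1 * 31^( - 1)*37^1*53^1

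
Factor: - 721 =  - 7^1 *103^1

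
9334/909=10 + 244/909= 10.27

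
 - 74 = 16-90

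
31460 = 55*572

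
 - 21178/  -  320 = 66 + 29/160 = 66.18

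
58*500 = 29000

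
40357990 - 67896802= - 27538812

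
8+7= 15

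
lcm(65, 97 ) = 6305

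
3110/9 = 3110/9 = 345.56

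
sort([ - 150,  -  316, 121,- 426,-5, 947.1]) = [ - 426,-316, -150,-5, 121 , 947.1] 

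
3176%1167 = 842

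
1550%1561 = 1550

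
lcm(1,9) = 9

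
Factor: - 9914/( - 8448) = 2^( - 7)*3^ ( - 1)* 11^(-1 ) * 4957^1=4957/4224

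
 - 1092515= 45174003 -46266518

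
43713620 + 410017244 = 453730864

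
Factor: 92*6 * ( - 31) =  - 2^3*3^1*23^1*31^1 =- 17112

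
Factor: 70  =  2^1*5^1*7^1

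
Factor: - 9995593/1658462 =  - 2^( - 1 ) * 13^ ( - 1)*23^1 * 71^1 *227^( - 1)*281^( - 1)*6121^1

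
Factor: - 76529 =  - 103^1*743^1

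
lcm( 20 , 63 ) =1260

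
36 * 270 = 9720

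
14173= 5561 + 8612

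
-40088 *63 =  - 2525544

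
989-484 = 505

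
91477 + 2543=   94020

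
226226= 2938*77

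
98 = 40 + 58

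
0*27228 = 0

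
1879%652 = 575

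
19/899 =19/899 = 0.02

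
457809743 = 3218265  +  454591478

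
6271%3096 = 79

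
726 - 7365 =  - 6639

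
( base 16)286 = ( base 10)646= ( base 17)240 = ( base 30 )LG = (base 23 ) 152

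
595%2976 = 595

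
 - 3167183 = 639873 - 3807056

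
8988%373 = 36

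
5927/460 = 5927/460  =  12.88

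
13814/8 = 6907/4= 1726.75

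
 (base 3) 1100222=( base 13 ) 5ba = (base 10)998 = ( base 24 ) 1HE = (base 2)1111100110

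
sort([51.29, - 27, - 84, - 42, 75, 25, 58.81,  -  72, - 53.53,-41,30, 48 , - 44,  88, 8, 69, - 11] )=[ - 84, - 72, - 53.53  ,  -  44, - 42, - 41, - 27, - 11,8 , 25, 30, 48,  51.29,58.81, 69, 75, 88]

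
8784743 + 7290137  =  16074880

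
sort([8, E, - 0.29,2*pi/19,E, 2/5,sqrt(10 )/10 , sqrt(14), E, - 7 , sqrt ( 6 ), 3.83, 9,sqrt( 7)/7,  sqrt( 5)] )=[-7, - 0.29, sqrt ( 10)/10, 2* pi/19, sqrt( 7 ) /7, 2/5, sqrt( 5), sqrt(6), E,E, E,sqrt(14),3.83 , 8,9]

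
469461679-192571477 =276890202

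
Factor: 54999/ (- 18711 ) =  -3^( - 1)*11^(-1 )*97^1 = - 97/33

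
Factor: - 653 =-653^1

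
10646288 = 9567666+1078622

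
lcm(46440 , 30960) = 92880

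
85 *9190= 781150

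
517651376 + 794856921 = 1312508297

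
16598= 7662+8936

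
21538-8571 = 12967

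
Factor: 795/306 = 265/102 = 2^(  -  1)*3^( - 1)*5^1 * 17^( - 1 )*53^1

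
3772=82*46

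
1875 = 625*3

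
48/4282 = 24/2141 = 0.01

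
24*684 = 16416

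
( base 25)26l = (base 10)1421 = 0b10110001101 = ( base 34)17R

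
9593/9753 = 9593/9753 = 0.98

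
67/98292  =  67/98292 = 0.00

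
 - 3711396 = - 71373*52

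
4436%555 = 551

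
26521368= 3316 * 7998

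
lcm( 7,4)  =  28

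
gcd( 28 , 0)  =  28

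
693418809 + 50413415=743832224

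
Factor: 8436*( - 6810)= -57449160 = - 2^3*3^2*5^1*19^1*37^1*227^1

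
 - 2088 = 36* ( - 58)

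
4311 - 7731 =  - 3420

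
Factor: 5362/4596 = 2^( - 1 )*3^( - 1 )  *  7^1 = 7/6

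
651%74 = 59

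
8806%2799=409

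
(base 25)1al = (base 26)18C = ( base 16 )380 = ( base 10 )896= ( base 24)1D8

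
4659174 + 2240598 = 6899772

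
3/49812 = 1/16604 = 0.00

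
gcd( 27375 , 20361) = 3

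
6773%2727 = 1319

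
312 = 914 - 602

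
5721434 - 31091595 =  - 25370161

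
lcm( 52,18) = 468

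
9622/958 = 10 + 21/479 = 10.04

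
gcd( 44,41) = 1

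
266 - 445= - 179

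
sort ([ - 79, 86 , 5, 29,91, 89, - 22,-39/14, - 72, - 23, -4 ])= [ - 79, - 72, - 23, - 22,  -  4, - 39/14,5, 29, 86, 89,  91 ]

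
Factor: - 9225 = - 3^2 * 5^2*41^1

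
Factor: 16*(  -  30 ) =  - 2^5*3^1 * 5^1  =  -480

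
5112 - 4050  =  1062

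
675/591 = 1 + 28/197 = 1.14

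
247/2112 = 247/2112 = 0.12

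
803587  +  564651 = 1368238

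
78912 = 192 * 411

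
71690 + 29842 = 101532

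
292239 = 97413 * 3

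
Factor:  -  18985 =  - 5^1*3797^1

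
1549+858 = 2407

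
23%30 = 23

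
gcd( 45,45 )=45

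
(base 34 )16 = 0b101000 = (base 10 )40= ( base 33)17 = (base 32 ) 18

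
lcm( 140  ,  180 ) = 1260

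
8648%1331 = 662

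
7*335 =2345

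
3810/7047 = 1270/2349 = 0.54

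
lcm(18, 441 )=882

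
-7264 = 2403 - 9667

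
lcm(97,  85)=8245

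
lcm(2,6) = 6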